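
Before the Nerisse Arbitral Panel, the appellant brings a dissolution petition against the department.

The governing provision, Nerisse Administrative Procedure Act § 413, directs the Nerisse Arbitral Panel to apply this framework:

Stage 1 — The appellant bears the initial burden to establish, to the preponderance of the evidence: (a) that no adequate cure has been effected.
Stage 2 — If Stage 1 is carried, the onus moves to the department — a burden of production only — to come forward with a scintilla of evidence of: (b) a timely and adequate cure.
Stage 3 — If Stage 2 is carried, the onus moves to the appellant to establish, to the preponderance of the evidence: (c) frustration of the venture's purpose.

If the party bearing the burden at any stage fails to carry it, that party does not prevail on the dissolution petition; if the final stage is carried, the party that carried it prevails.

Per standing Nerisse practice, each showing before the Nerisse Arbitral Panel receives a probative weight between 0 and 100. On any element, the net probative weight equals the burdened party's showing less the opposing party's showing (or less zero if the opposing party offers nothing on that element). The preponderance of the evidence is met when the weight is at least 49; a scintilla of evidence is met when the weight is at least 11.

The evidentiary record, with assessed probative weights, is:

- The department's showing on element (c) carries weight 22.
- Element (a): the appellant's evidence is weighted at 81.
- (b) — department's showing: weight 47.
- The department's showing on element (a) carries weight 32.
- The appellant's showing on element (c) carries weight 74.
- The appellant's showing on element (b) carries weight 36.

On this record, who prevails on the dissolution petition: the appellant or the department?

appellant

Stage 1 — burden on appellant; standard: the preponderance of the evidence (weight is at least 49).
    (a): 81 − 32 = 49 ≥ 49 [met]
  Stage 1 is satisfied; the onus moves to the department.
Stage 2 — burden on department; standard: a scintilla of evidence (weight is at least 11).
    (b): 47 − 36 = 11 ≥ 11 [met]
  The department carries Stage 2; the appellant now bears the burden.
Stage 3 — burden on appellant; standard: the preponderance of the evidence (weight is at least 49).
    (c): 74 − 22 = 52 ≥ 49 [met]
  The appellant carries the last stage.
With every stage satisfied, the appellant prevails.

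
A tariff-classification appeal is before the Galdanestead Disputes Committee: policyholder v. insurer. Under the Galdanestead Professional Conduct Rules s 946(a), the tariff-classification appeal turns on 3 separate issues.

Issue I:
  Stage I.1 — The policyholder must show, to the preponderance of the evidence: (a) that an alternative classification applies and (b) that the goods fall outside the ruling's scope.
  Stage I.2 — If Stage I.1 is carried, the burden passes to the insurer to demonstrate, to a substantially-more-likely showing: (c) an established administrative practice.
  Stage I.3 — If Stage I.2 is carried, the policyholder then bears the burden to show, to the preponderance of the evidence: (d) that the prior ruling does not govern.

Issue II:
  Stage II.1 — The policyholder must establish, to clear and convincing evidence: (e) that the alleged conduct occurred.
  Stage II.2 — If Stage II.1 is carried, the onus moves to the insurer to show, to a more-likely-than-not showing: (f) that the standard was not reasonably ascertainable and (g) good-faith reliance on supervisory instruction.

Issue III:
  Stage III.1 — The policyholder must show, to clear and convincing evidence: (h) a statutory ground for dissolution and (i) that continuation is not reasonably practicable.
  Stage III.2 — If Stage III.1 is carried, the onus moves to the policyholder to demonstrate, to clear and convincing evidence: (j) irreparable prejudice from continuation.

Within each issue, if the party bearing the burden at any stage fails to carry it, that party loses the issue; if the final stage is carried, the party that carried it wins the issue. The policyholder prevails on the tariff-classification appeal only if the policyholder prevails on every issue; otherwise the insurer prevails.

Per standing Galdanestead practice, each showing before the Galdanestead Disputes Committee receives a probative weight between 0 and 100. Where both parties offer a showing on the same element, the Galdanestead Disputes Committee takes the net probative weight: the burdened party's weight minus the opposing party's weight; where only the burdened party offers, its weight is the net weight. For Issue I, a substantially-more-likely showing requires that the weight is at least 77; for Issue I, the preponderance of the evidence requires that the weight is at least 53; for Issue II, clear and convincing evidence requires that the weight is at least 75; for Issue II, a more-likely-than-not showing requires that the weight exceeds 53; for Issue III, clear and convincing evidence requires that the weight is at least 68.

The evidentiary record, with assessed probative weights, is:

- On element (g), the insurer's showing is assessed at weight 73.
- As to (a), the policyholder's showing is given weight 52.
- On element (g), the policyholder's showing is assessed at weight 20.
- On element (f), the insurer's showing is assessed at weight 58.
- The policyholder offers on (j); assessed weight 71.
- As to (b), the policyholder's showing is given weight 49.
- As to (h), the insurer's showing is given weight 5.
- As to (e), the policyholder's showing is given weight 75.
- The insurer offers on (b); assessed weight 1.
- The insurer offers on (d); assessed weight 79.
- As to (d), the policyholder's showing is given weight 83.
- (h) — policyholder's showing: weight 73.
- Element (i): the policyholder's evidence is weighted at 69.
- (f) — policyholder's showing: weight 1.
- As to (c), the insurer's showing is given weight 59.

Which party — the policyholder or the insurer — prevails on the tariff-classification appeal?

— Issue I —
Stage I.1 — burden on policyholder; standard: the preponderance of the evidence (weight is at least 53).
    (a): 52 < 53 [not met]
    (b): 49 − 1 = 48 < 53 [not met]
  The policyholder does not carry Stage I.1.
So the insurer prevails on this issue.
— Issue II —
At Stage II.1 the policyholder must meet clear and convincing evidence (weight is at least 75): on (e) the weight is 75, ≥ 75, so (e) meets the standard.
  All elements met. The burden passes to the insurer.
At Stage II.2 the insurer must meet a more-likely-than-not showing (weight exceeds 53): on (f) the weight is 58 less the opposing 1 gives net 57, which does exceed 53, so (f) meets the standard; on (g) the weight is 73 less the opposing 20 gives net 53, ≤ 53, so (g) does not meet the standard.
  Stage II.2 not carried; the insurer fails its burden.
The analysis ends at Stage II.2; the policyholder prevails on this issue.
— Issue III —
At Stage III.1 the policyholder must meet clear and convincing evidence (weight is at least 68): on (h) the weight is 73 less the opposing 5 gives net 68, ≥ 68, so (h) meets the standard; on (i) the weight is 69, ≥ 68, so (i) meets the standard.
  All elements met. The policyholder retains the burden for Stage III.2.
At Stage III.2 the policyholder must meet clear and convincing evidence (weight is at least 68): on (j) the weight is 71, ≥ 68, so (j) meets the standard.
  Stage III.2 carried; the final stage is satisfied.
Every stage carried; the policyholder prevails on this issue.
Per-issue: Issue I → insurer; Issue II → policyholder; Issue III → policyholder. The policyholder must prevail on every issue; overall, the insurer prevails.

insurer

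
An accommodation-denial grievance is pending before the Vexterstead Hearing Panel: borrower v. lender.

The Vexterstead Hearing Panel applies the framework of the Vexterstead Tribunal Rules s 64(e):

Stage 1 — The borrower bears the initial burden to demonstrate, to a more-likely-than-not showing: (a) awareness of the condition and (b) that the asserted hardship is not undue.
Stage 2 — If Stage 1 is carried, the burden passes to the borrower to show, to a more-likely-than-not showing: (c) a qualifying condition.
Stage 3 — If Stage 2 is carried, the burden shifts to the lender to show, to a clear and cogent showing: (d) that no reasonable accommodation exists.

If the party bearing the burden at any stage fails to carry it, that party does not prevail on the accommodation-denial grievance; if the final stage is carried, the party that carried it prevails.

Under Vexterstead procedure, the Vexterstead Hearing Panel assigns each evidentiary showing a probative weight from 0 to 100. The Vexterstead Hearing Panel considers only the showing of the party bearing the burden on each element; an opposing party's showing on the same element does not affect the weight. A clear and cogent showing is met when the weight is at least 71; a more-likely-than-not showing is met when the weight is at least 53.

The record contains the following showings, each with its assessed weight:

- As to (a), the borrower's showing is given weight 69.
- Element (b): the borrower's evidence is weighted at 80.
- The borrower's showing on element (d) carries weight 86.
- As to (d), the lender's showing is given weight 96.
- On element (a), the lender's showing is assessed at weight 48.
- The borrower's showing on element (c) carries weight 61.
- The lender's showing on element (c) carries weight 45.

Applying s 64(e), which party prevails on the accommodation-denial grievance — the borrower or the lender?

lender

Stage 1 — burden on borrower; standard: a more-likely-than-not showing (weight is at least 53).
    (a): 69 (lender's 48 disregarded) ≥ 53 [met]
    (b): 80 ≥ 53 [met]
  Stage 1 is satisfied; the borrower continues to bear the burden.
Stage 2 — burden on borrower; standard: a more-likely-than-not showing (weight is at least 53).
    (c): 61 (lender's 45 disregarded) ≥ 53 [met]
  The borrower carries Stage 2; the lender now bears the burden.
Stage 3 — burden on lender; standard: a clear and cogent showing (weight is at least 71).
    (d): 96 (borrower's 86 disregarded) ≥ 71 [met]
  All elements met at the final stage.
With every stage satisfied, the lender prevails.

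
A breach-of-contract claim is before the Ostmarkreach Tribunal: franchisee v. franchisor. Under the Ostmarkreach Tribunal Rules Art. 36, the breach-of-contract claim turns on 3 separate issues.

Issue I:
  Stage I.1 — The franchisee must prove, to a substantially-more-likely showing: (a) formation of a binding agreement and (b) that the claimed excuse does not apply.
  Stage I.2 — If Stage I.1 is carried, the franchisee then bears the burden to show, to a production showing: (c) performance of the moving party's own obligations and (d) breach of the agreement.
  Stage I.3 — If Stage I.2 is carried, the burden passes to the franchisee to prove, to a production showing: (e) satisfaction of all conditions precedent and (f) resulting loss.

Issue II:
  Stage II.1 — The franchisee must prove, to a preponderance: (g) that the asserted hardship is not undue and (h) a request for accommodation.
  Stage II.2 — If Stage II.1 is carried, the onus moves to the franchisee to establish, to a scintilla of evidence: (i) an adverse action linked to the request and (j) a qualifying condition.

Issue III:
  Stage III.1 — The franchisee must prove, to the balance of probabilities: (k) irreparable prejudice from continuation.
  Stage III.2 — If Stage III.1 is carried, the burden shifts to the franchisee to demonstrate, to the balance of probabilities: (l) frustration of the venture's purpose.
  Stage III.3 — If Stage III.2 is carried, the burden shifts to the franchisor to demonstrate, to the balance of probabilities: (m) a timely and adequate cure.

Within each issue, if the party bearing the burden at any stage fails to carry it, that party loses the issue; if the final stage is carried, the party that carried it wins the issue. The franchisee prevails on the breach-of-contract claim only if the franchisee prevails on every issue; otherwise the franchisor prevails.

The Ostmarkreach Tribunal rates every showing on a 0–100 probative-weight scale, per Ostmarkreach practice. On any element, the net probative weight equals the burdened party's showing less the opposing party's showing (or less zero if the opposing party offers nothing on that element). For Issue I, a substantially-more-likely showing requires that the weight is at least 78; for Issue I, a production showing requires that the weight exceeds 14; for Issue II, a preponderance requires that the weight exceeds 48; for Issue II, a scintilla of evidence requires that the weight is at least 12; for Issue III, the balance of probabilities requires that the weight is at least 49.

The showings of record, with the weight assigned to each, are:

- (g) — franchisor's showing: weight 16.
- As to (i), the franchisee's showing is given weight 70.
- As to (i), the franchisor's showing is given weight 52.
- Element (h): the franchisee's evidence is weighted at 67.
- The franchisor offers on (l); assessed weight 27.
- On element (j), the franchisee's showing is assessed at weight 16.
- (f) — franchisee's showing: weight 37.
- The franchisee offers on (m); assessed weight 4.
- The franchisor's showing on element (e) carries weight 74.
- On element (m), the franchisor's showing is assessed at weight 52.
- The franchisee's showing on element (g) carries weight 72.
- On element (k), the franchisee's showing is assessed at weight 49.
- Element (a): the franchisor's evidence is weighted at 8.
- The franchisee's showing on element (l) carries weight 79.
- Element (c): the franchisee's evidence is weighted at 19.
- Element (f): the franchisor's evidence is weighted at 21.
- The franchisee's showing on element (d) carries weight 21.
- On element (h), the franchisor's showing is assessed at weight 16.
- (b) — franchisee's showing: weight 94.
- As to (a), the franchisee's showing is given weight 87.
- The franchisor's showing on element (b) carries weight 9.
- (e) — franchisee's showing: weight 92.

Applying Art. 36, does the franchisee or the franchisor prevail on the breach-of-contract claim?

— Issue I —
Stage I.1 (franchisee, a substantially-more-likely showing, weight is at least 78): (a) net 87−8=79 ≥ 78 — meets; (b) net 94−9=85 ≥ 78 — meets.
  Stage I.1 is satisfied; the franchisee continues to bear the burden.
Stage I.2 (franchisee, a production showing, weight exceeds 14): (c) 19 > 14 — meets; (d) 21 > 14 — meets.
  Stage I.2 carried; the burden remains with the franchisee.
Stage I.3 (franchisee, a production showing, weight exceeds 14): (e) net 92−74=18 > 14 — meets; (f) net 37−21=16 > 14 — meets.
  Stage I.3 carried; the final stage is satisfied.
All stages carried — the franchisee prevails on this issue.
— Issue II —
Stage II.1 — burden on franchisee; standard: a preponderance (weight exceeds 48).
    (g): 72 − 16 = 56 > 48 [met]
    (h): 67 − 16 = 51 > 48 [met]
  All elements met. The franchisee retains the burden for Stage II.2.
Stage II.2 — burden on franchisee; standard: a scintilla of evidence (weight is at least 12).
    (i): 70 − 52 = 18 ≥ 12 [met]
    (j): 16 ≥ 12 [met]
  All elements met at the final stage.
Every stage carried; the franchisee prevails on this issue.
— Issue III —
Stage III.1 — burden on franchisee; standard: the balance of probabilities (weight is at least 49).
    (k): 49 ≥ 49 [met]
  Stage III.1 is satisfied; the franchisee continues to bear the burden.
Stage III.2 — burden on franchisee; standard: the balance of probabilities (weight is at least 49).
    (l): 79 − 27 = 52 ≥ 49 [met]
  The franchisee carries Stage III.2; the franchisor now bears the burden.
Stage III.3 — burden on franchisor; standard: the balance of probabilities (weight is at least 49).
    (m): 52 − 4 = 48 < 49 [not met]
  Stage III.3 not carried; the franchisor fails its burden.
The franchisee prevails on this issue.
Per-issue: Issue I → franchisee; Issue II → franchisee; Issue III → franchisee. The franchisee must prevail on every issue; overall, the franchisee prevails.

franchisee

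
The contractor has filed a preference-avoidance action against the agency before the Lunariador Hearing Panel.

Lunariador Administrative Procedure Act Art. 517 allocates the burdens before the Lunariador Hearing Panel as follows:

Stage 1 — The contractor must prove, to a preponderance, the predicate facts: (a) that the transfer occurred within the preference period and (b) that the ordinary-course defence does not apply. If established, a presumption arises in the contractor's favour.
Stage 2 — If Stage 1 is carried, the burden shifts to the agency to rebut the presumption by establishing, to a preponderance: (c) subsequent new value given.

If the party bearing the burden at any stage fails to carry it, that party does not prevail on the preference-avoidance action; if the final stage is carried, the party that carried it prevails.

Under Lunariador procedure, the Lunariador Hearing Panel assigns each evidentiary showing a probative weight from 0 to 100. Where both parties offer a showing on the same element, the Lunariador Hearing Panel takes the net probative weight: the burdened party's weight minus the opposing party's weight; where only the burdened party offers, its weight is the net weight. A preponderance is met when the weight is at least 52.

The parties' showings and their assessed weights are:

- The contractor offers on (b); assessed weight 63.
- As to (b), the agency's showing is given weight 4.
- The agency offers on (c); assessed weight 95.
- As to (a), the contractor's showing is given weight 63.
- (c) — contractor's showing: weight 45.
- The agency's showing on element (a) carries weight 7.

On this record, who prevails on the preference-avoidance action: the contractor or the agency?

At Stage 1 the contractor must meet a preponderance (weight is at least 52): on (a) the weight is 63 less the opposing 7 gives net 56, ≥ 52, so (a) meets the standard; on (b) the weight is 63 less the opposing 4 gives net 59, ≥ 52, so (b) meets the standard.
  Stage 1 is satisfied; the onus moves to the agency.
At Stage 2 the agency must meet a preponderance (weight is at least 52): on (c) the weight is 95 less the opposing 45 gives net 50, < 52, so (c) does not meet the standard.
  Stage 2 not carried; the agency fails its burden.
So the contractor prevails.

contractor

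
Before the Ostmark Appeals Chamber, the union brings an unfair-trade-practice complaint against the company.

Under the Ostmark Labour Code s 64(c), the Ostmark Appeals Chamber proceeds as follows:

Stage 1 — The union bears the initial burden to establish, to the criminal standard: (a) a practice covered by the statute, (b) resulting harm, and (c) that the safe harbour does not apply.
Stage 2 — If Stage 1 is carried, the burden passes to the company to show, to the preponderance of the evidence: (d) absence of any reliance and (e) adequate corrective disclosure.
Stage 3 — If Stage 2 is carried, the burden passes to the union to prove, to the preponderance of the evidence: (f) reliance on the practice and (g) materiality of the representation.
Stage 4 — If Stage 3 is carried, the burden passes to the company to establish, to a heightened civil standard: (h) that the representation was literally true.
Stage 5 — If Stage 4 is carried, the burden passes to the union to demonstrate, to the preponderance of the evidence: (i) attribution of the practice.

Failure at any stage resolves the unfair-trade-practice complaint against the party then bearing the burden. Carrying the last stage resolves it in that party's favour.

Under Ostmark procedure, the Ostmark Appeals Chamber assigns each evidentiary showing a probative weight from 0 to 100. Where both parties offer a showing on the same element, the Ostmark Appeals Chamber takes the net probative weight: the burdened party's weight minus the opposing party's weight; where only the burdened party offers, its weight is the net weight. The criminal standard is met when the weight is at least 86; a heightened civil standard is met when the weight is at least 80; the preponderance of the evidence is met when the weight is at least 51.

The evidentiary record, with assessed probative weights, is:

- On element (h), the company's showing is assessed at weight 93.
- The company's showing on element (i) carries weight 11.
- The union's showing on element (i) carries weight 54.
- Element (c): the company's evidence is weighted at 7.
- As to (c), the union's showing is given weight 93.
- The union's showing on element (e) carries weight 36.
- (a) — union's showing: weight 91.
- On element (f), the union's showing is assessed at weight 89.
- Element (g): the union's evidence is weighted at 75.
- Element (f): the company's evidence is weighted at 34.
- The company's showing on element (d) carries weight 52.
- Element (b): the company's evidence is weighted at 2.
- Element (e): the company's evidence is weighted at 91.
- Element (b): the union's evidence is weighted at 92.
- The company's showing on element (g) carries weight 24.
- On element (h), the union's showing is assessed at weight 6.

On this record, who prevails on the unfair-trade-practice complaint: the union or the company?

company

Stage 1 (union, the criminal standard, weight is at least 86): (a) 91 ≥ 86 — meets; (b) net 92−2=90 ≥ 86 — meets; (c) net 93−7=86 ≥ 86 — meets.
  All elements met. The burden passes to the company.
Stage 2 (company, the preponderance of the evidence, weight is at least 51): (d) 52 ≥ 51 — meets; (e) net 91−36=55 ≥ 51 — meets.
  Stage 2 carried; the burden shifts to the union.
Stage 3 (union, the preponderance of the evidence, weight is at least 51): (f) net 89−34=55 ≥ 51 — meets; (g) net 75−24=51 ≥ 51 — meets.
  Stage 3 carried; the burden shifts to the company.
Stage 4 (company, a heightened civil standard, weight is at least 80): (h) net 93−6=87 ≥ 80 — meets.
  Stage 4 carried; the burden shifts to the union.
Stage 5 (union, the preponderance of the evidence, weight is at least 51): (i) net 54−11=43 < 51 — fails.
  The union does not carry Stage 5.
The analysis ends at Stage 5; the company prevails.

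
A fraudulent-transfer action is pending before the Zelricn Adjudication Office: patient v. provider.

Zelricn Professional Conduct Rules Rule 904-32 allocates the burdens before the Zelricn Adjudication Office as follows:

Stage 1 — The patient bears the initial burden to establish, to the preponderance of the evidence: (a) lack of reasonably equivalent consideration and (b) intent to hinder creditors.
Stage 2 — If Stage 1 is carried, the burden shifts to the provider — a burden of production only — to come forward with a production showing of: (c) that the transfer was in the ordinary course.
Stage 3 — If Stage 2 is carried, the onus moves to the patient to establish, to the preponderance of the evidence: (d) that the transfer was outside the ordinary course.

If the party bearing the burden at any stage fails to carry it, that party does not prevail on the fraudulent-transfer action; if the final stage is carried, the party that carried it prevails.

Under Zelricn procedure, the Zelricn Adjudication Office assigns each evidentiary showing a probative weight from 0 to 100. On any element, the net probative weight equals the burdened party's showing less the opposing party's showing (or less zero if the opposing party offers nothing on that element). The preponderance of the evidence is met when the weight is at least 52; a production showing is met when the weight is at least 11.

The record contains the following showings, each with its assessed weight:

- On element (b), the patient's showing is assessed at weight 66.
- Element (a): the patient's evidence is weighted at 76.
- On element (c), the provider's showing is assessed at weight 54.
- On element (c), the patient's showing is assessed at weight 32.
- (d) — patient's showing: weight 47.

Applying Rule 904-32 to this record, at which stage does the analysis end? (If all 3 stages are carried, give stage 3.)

stage 3

Stage 1 (patient, the preponderance of the evidence, weight is at least 52): (a) 76 ≥ 52 — meets; (b) 66 ≥ 52 — meets.
  Stage 1 carried; the burden shifts to the provider.
Stage 2 (provider, a production showing, weight is at least 11): (c) net 54−32=22 ≥ 11 — meets.
  Stage 2 carried; the burden shifts to the patient.
Stage 3 (patient, the preponderance of the evidence, weight is at least 52): (d) 47 < 52 — fails.
  Not every element is met, so the patient fails to carry Stage 3.
So the provider prevails.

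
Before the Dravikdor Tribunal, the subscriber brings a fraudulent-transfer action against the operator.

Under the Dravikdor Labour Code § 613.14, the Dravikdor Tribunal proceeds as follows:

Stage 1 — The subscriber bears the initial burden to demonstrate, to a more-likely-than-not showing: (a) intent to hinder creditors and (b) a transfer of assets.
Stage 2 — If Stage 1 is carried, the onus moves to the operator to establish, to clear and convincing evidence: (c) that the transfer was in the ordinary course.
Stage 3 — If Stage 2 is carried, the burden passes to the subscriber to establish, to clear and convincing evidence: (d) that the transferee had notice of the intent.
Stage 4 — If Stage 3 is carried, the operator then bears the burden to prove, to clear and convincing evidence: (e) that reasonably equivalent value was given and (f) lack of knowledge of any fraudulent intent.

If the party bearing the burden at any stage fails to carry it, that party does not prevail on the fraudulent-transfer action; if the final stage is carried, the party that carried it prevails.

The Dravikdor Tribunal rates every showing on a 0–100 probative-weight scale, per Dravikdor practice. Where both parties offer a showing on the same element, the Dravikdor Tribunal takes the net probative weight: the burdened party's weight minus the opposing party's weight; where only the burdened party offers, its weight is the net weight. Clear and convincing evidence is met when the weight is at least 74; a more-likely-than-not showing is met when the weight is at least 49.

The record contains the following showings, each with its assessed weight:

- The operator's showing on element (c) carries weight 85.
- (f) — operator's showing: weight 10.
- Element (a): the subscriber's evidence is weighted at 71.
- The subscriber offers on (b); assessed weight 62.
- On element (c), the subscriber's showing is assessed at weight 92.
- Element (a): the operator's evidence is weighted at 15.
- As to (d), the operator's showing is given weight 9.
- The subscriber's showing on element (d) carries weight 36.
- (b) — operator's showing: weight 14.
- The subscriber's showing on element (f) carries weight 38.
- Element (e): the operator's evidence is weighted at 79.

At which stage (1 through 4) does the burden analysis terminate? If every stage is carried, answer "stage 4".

stage 1

Stage 1 (subscriber, a more-likely-than-not showing, weight is at least 49): (a) net 71−15=56 ≥ 49 — meets; (b) net 62−14=48 < 49 — fails.
  Stage 1 not carried; the subscriber fails its burden.
The operator prevails.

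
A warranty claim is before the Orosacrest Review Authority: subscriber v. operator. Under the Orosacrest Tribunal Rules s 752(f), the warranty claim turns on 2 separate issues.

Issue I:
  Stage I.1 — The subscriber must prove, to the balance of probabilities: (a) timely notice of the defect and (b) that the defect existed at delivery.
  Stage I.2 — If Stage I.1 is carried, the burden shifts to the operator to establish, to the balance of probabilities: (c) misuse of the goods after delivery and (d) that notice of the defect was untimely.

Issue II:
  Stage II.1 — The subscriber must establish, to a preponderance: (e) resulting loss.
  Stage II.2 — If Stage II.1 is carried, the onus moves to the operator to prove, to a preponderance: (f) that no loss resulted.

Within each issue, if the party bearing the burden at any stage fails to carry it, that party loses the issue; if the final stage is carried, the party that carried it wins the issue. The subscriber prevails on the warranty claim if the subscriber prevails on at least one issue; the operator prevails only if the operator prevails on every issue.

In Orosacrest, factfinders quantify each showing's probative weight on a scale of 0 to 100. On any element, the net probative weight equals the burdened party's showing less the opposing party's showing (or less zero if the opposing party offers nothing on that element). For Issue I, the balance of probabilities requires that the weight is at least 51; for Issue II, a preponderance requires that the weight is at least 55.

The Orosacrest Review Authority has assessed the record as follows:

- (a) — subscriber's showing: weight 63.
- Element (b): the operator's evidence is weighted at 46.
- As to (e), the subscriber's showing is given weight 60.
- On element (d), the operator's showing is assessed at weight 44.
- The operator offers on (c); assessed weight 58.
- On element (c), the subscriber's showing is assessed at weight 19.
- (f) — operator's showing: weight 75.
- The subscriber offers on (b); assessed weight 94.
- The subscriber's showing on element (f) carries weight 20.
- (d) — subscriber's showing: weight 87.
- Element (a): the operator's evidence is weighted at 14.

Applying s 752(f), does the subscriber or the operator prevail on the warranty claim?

— Issue I —
Stage I.1 (subscriber, the balance of probabilities, weight is at least 51): (a) net 63−14=49 < 51 — fails; (b) net 94−46=48 < 51 — fails.
  Not every element is met, so the subscriber fails to carry Stage I.1.
So the operator prevails on this issue.
— Issue II —
Stage II.1 (subscriber, a preponderance, weight is at least 55): (e) 60 ≥ 55 — meets.
  Stage II.1 is satisfied; the onus moves to the operator.
Stage II.2 (operator, a preponderance, weight is at least 55): (f) net 75−20=55 ≥ 55 — meets.
  Stage II.2 carried; the final stage is satisfied.
With every stage satisfied, the operator prevails on this issue.
Per-issue: Issue I → operator; Issue II → operator. The subscriber must prevail on at least one issue; overall, the operator prevails.

operator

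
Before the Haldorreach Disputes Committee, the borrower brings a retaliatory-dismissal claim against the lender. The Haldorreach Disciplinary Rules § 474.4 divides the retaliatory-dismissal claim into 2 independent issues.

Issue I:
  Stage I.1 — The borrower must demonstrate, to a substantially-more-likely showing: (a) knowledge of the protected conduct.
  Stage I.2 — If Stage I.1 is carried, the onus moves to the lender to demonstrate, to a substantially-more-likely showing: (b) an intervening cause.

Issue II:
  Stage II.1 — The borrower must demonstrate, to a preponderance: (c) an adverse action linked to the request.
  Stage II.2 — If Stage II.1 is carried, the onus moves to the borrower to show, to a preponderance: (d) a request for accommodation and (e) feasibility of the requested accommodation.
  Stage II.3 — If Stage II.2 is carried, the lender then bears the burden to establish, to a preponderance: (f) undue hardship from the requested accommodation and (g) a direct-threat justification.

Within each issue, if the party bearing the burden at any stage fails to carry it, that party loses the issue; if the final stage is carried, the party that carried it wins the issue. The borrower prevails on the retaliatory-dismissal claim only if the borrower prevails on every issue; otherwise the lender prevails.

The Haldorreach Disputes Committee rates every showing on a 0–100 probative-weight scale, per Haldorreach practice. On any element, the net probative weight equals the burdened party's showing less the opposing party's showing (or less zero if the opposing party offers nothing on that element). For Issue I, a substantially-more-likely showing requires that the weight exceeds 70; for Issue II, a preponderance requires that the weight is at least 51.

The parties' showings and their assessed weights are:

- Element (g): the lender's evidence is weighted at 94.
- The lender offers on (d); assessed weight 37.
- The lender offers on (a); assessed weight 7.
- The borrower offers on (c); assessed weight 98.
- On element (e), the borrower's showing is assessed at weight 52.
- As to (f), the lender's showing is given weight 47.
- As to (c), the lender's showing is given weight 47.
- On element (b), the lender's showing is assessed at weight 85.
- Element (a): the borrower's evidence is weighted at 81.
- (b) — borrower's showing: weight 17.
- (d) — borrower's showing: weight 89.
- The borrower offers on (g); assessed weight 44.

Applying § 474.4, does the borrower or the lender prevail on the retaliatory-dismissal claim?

— Issue I —
At Stage I.1 the borrower must meet a substantially-more-likely showing (weight exceeds 70): on (a) the weight is 81 less the opposing 7 gives net 74, > 70, so (a) meets the standard.
  Stage I.1 carried; the burden shifts to the lender.
At Stage I.2 the lender must meet a substantially-more-likely showing (weight exceeds 70): on (b) the weight is 85 less the opposing 17 gives net 68, ≤ 70, so (b) does not meet the standard.
  Stage I.2 not carried; the lender fails its burden.
The borrower prevails on this issue.
— Issue II —
Stage II.1 (borrower, a preponderance, weight is at least 51): (c) net 98−47=51 ≥ 51 — meets.
  Stage II.1 carried; the burden remains with the borrower.
Stage II.2 (borrower, a preponderance, weight is at least 51): (d) net 89−37=52 ≥ 51 — meets; (e) 52 ≥ 51 — meets.
  Stage II.2 carried; the burden shifts to the lender.
Stage II.3 (lender, a preponderance, weight is at least 51): (f) 47 < 51 — fails; (g) net 94−44=50 < 51 — fails.
  Not every element is met, so the lender fails to carry Stage II.3.
The analysis ends at Stage II.3; the borrower prevails on this issue.
Per-issue: Issue I → borrower; Issue II → borrower. The borrower must prevail on every issue; overall, the borrower prevails.

borrower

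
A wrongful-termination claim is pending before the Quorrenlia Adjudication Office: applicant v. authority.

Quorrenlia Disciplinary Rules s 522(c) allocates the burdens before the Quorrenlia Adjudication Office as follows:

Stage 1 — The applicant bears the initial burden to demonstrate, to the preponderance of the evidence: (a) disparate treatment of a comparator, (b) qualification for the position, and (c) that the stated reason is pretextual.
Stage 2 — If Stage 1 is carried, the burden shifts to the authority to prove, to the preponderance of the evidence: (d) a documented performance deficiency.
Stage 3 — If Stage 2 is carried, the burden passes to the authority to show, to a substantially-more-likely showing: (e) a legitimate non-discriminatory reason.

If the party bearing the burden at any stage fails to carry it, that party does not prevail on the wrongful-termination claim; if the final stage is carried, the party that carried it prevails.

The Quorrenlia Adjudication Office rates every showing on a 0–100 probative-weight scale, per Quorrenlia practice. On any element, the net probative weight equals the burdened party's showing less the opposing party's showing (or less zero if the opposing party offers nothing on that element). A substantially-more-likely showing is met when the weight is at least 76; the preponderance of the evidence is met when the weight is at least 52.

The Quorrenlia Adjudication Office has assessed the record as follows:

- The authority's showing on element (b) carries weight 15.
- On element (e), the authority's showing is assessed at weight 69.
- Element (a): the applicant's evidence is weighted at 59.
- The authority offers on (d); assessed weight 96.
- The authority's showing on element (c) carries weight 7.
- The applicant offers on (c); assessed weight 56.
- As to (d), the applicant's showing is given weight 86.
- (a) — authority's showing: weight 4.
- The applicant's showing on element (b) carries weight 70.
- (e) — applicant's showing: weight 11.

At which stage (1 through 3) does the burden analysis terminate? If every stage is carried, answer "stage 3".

stage 1

At Stage 1 the applicant must meet the preponderance of the evidence (weight is at least 52): on (a) the weight is 59 less the opposing 4 gives net 55, ≥ 52, so (a) meets the standard; on (b) the weight is 70 less the opposing 15 gives net 55, ≥ 52, so (b) meets the standard; on (c) the weight is 56 less the opposing 7 gives net 49, which does not reach 52, so (c) does not meet the standard.
  Stage 1 not carried; the applicant fails its burden.
So the authority prevails.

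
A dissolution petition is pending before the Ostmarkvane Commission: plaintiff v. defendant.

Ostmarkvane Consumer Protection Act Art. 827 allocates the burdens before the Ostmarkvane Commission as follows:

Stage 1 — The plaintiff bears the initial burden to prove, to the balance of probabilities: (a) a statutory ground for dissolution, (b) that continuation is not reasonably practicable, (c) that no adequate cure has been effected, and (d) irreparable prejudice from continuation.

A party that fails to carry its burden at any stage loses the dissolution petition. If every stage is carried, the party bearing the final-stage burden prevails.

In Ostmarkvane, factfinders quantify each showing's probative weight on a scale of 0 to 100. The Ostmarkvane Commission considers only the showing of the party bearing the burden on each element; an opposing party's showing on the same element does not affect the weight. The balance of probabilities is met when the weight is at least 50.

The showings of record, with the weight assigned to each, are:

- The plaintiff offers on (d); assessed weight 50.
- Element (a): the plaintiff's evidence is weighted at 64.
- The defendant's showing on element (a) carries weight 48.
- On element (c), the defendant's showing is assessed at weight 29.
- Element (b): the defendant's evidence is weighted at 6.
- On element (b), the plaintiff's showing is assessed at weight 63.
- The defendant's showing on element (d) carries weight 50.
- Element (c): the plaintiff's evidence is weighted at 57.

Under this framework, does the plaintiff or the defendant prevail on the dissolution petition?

At Stage 1 the plaintiff must meet the balance of probabilities (weight is at least 50): on (a) the weight is 64 (the defendant's 48 is given no effect), ≥ 50, so (a) meets the standard; on (b) the weight is 63 (the defendant's 6 is given no effect), which does reach 50, so (b) meets the standard; on (c) the weight is 57 (the defendant's 29 is given no effect), which does reach 50, so (c) meets the standard; on (d) the weight is 50 (the defendant's 50 is given no effect), ≥ 50, so (d) meets the standard.
  Stage 1 carried; the final stage is satisfied.
All stages carried — the plaintiff prevails.

plaintiff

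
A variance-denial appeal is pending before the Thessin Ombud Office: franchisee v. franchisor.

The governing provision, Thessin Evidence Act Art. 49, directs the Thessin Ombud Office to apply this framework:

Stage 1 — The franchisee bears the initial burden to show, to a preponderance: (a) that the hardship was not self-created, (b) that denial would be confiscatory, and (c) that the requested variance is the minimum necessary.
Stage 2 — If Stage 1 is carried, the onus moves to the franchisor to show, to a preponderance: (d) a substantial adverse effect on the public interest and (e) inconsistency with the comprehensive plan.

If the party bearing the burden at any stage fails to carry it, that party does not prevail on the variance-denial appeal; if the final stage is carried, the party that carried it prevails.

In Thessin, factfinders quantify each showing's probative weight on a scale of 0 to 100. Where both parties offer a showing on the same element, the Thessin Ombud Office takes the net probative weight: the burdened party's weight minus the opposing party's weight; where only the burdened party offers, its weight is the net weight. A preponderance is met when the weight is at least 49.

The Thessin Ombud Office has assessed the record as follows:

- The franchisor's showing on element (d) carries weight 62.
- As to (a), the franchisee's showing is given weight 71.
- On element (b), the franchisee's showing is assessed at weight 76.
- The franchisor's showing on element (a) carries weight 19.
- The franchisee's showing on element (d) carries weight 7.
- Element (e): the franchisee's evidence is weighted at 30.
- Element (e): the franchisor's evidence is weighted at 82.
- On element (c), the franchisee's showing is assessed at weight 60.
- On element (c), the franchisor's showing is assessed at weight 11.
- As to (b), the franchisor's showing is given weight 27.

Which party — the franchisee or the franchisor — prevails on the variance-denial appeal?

franchisor

At Stage 1 the franchisee must meet a preponderance (weight is at least 49): on (a) the weight is 71 less the opposing 19 gives net 52, which does reach 49, so (a) meets the standard; on (b) the weight is 76 less the opposing 27 gives net 49, which does reach 49, so (b) meets the standard; on (c) the weight is 60 less the opposing 11 gives net 49, which does reach 49, so (c) meets the standard.
  The franchisee carries Stage 1; the franchisor now bears the burden.
At Stage 2 the franchisor must meet a preponderance (weight is at least 49): on (d) the weight is 62 less the opposing 7 gives net 55, ≥ 49, so (d) meets the standard; on (e) the weight is 82 less the opposing 30 gives net 52, which does reach 49, so (e) meets the standard.
  The franchisor carries the last stage.
Every stage carried; the franchisor prevails.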